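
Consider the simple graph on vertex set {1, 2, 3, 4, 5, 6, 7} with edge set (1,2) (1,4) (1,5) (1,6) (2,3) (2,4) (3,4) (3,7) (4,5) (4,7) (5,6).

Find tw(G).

A width-2 tree decomposition is:
Bags: B1 = {1, 5, 6}  B2 = {1, 4, 5}  B3 = {1, 2, 4}  B4 = {2, 3, 4}  B5 = {3, 4, 7}
Tree: B1–B2, B2–B3, B3–B4, B4–B5
Every bag has size at most 3, so the width is 3 − 1 = 2 and tw(G) ≤ 2. On the other hand G contains the 3-clique {1, 2, 4}. A clique must lie in a single bag of any decomposition, so no decomposition can have width below 2. Therefore the treewidth is 2.

2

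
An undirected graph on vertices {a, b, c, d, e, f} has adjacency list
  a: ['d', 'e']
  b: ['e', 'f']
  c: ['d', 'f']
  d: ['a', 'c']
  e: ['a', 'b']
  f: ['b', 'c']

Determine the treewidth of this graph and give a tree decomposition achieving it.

Treewidth 2.
One such decomposition:
Bags: B1 = {a, b, e}  B2 = {a, b, d}  B3 = {b, c, d}  B4 = {b, c, f}
Tree: B1–B2, B2–B3, B3–B4

Each bag holds 3 vertices, so the decomposition has width 2, which upper-bounds the treewidth. For the lower bound, G contains the cycle b–e–a–d–c–f–b, so G is not a forest; only forests have treewidth ≤ 1, hence tw(G) ≥ 2. Hence tw(G) = 2 exactly.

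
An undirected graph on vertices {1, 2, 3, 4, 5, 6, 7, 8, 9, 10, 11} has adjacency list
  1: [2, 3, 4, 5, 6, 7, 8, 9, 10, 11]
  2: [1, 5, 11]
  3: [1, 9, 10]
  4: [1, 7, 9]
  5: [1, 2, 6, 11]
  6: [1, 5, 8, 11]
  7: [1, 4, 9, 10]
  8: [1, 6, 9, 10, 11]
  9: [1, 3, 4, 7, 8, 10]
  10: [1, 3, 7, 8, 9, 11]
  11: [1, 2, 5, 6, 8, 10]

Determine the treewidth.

3

A width-3 tree decomposition is:
Bags: B1 = {1, 8, 9, 10}  B2 = {1, 8, 10, 11}  B3 = {1, 6, 8, 11}  B4 = {1, 7, 9, 10}  B5 = {1, 5, 6, 11}  B6 = {1, 4, 7, 9}  B7 = {1, 3, 9, 10}  B8 = {1, 2, 5, 11}
Tree: B1–B2, B2–B3, B1–B4, B3–B5, B4–B6, B4–B7, B5–B8
Each bag holds 4 vertices, so the decomposition has width 3, which upper-bounds the treewidth. Conversely, {1, 2, 5, 11} is a clique of size 4, and the vertices of any clique must share a bag in every tree decomposition; so some bag has ≥ 4 vertices and tw(G) ≥ 3. Combining the bounds, tw(G) = 3.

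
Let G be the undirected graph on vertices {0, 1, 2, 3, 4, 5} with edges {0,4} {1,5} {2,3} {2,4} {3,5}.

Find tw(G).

A width-1 tree decomposition is:
Bags: B1 = {0, 4}  B2 = {2, 4}  B3 = {2, 3}  B4 = {3, 5}  B5 = {1, 5}
Tree: B1–B2, B2–B3, B3–B4, B4–B5
The largest bag has 2 vertices, giving width 1; this decomposition certifies tw(G) ≤ 1. Any graph with an edge has treewidth ≥ 1, and G has the edge 0–4. The upper and lower bounds meet at 1, so that is the treewidth.

1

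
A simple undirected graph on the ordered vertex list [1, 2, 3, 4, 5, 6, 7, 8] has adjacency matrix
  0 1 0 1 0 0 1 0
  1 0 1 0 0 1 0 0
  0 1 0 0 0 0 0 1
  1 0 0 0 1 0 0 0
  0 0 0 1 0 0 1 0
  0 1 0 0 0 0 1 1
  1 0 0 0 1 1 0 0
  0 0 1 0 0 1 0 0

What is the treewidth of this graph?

A width-2 tree decomposition is:
Bags: B1 = {1, 4, 5}  B2 = {1, 5, 7}  B3 = {1, 2, 7}  B4 = {2, 6, 7}  B5 = {2, 3, 6}  B6 = {3, 6, 8}
Tree: B1–B2, B2–B3, B3–B4, B4–B5, B5–B6
Each bag holds 3 vertices, so the decomposition has width 2, which upper-bounds the treewidth. The edges 4–5–7–1–4 form a cycle, so G is not a tree and its treewidth is at least 2. Combining the bounds, tw(G) = 2.

2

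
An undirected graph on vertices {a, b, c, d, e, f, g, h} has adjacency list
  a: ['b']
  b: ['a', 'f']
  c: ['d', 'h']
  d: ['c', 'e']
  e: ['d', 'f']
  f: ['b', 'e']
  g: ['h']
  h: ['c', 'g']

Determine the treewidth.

A width-1 tree decomposition is:
Bags: B1 = {g, h}  B2 = {c, h}  B3 = {c, d}  B4 = {d, e}  B5 = {e, f}  B6 = {b, f}  B7 = {a, b}
Tree: B1–B2, B2–B3, B3–B4, B4–B5, B5–B6, B6–B7
Every bag has size at most 2, so the width is 2 − 1 = 1 and tw(G) ≤ 1. Since G has at least one edge (e.g. g–h), it is not an edgeless graph, so tw(G) ≥ 1. Hence tw(G) = 1 exactly.

1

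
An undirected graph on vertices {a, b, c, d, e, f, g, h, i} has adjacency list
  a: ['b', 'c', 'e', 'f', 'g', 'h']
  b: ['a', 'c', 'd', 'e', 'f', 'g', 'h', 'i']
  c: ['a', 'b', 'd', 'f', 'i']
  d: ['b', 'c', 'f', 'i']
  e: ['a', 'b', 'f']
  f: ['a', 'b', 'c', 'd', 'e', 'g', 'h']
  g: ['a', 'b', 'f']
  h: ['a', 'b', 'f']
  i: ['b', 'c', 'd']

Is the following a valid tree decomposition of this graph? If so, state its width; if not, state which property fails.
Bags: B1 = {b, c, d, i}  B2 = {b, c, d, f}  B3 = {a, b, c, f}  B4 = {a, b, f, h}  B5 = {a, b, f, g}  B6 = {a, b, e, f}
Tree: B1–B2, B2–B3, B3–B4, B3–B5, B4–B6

Checking the three conditions: (i) the bags cover all of {a, b, c, d, e, f, g, h, i}; (ii) for each edge, some bag contains both endpoints; (iii) the bags containing any fixed vertex form a subtree. All hold, so the decomposition is valid with width 4 − 1 = 3.

Yes; width 3.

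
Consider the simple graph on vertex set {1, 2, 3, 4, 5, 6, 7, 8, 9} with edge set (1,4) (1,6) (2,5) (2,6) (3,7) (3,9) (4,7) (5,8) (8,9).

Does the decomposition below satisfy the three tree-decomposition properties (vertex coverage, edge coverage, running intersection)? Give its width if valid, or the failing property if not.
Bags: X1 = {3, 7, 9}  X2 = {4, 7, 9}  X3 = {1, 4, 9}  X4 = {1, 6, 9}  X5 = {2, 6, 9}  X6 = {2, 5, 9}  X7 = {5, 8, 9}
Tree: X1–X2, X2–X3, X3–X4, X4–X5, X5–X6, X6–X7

Yes; width 2.

Checking the three conditions: (i) the bags cover all of {1, 2, 3, 4, 5, 6, 7, 8, 9}; (ii) for each edge, some bag contains both endpoints; (iii) the bags containing any fixed vertex form a subtree. All hold, so the decomposition is valid with width 3 − 1 = 2.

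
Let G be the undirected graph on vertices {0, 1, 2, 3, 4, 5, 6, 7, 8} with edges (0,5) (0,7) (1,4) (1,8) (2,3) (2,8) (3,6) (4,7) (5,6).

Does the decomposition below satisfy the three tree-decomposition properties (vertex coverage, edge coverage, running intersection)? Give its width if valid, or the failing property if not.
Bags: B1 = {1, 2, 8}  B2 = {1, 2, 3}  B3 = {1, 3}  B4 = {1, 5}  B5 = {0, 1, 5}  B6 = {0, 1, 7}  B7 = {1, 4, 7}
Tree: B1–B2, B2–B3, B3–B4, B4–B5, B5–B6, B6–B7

A tree decomposition must satisfy three properties: every vertex lies in some bag; for every edge, both endpoints lie together in some bag; and for every vertex, the bags containing it form a connected subtree. Here vertex 6 appears in no bag, so the decomposition is invalid.

No — vertex 6 appears in no bag.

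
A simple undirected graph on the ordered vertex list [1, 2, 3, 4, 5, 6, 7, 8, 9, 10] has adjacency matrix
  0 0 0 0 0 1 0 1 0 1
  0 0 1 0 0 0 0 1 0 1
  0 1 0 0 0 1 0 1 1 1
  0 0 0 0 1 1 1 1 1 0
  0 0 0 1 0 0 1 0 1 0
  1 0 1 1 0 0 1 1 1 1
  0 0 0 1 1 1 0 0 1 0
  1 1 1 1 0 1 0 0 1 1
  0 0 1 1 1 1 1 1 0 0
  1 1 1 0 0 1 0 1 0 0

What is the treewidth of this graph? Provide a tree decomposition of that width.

The largest bag has 4 vertices, giving width 3; this decomposition certifies tw(G) ≤ 3. For the lower bound, the 4 vertices {2, 3, 8, 10} are pairwise adjacent, and any tree decomposition puts a clique entirely inside one bag — forcing width ≥ 3. The upper and lower bounds meet at 3, so that is the treewidth.

Treewidth 3.
One optimal decomposition is:
Bags: B1 = {3, 6, 8, 9}  B2 = {4, 6, 8, 9}  B3 = {3, 6, 8, 10}  B4 = {1, 6, 8, 10}  B5 = {4, 6, 7, 9}  B6 = {4, 5, 7, 9}  B7 = {2, 3, 8, 10}
Tree: B1–B2, B1–B3, B3–B4, B2–B5, B5–B6, B3–B7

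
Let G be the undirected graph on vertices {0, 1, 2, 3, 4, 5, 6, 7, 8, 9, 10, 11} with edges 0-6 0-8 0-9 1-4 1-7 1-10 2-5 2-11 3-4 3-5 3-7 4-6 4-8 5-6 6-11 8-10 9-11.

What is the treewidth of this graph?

3

A width-3 tree decomposition is:
Bags: B1 = {1, 3, 7, 10}  B2 = {1, 3, 4, 10}  B3 = {3, 4, 8, 10}  B4 = {3, 4, 5, 8}  B5 = {4, 5, 6, 8}  B6 = {0, 5, 6, 8}  B7 = {0, 2, 5, 6}  B8 = {0, 2, 6, 11}  B9 = {0, 2, 9, 11}
Tree: B1–B2, B2–B3, B3–B4, B4–B5, B5–B6, B6–B7, B7–B8, B8–B9
Each bag holds 4 vertices, so the decomposition has width 3, which upper-bounds the treewidth. For the lower bound: the 4 vertex sets {1,7,10}, {3}, {4}, {0,5,6,8} are disjoint, each induces a connected subgraph, and every pair is joined by at least one edge of G. Contracting each set to a single vertex therefore yields K_{4} as a minor, and since treewidth is minor-monotone, tw(G) ≥ tw(K_{4}) = 3. Therefore the treewidth is 3.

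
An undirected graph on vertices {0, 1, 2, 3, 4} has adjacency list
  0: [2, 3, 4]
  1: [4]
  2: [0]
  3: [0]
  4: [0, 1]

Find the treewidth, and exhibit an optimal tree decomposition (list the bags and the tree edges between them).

Treewidth 1.
One optimal decomposition is:
Bags: B1 = {0, 3}  B2 = {0, 2}  B3 = {0, 4}  B4 = {1, 4}
Tree: B1–B2, B2–B3, B3–B4

Each bag holds 2 vertices, so the decomposition has width 1, which upper-bounds the treewidth. Any graph with an edge has treewidth ≥ 1, and G has the edge 0–3. Hence tw(G) = 1 exactly.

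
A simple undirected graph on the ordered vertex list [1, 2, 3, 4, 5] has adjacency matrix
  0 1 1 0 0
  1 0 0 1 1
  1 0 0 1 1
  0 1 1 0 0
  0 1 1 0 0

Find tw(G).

A width-2 tree decomposition is:
Bags: B1 = {1, 2, 3}  B2 = {2, 3, 4}  B3 = {2, 3, 5}
Tree: B1–B2, B2–B3
The largest bag has 3 vertices, giving width 2; this decomposition certifies tw(G) ≤ 2. Since 2–1–3–4–2 is a cycle in G, G is not acyclic. Forests are exactly the graphs of treewidth ≤ 1, so tw(G) ≥ 2. The upper and lower bounds meet at 2, so that is the treewidth.

2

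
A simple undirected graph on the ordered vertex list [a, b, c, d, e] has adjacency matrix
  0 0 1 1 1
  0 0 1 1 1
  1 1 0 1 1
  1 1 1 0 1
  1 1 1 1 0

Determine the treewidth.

3

A width-3 tree decomposition is:
Bags: B1 = {a, c, d, e}  B2 = {b, c, d, e}
Tree: B1–B2
The largest bag has 4 vertices, giving width 3; this decomposition certifies tw(G) ≤ 3. Conversely, {a, c, d, e} is a clique of size 4, and the vertices of any clique must share a bag in every tree decomposition; so some bag has ≥ 4 vertices and tw(G) ≥ 3. The upper and lower bounds meet at 3, so that is the treewidth.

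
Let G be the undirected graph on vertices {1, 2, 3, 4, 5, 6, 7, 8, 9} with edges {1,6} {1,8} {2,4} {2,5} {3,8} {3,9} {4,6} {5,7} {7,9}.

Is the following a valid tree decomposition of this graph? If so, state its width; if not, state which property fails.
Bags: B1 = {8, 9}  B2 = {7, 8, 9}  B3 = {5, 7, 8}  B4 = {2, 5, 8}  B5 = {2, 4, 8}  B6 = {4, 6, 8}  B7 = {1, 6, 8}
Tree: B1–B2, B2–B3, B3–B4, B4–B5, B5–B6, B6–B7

No — vertex 3 appears in no bag.

A tree decomposition must satisfy three properties: every vertex lies in some bag; for every edge, both endpoints lie together in some bag; and for every vertex, the bags containing it form a connected subtree. Here vertex 3 appears in no bag, so the decomposition is invalid.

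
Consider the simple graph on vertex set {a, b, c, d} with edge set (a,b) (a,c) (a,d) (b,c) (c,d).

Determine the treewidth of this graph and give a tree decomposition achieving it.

The largest bag has 3 vertices, giving width 2; this decomposition certifies tw(G) ≤ 2. On the other hand G contains the 3-clique {a, c, d}. A clique must lie in a single bag of any decomposition, so no decomposition can have width below 2. The upper and lower bounds meet at 2, so that is the treewidth.

Treewidth 2.
Bags: B1 = {a, b, c}  B2 = {a, c, d}
Tree: B1–B2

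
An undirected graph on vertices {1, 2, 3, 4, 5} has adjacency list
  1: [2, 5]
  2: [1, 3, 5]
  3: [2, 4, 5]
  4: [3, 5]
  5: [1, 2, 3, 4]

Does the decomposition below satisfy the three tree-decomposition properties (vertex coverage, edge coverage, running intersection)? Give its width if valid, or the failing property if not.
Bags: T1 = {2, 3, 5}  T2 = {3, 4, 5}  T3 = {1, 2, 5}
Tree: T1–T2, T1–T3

Yes; width 2.

Every vertex of G appears in some bag (union = {1, 2, 3, 4, 5}); every edge is covered by a bag; and for each vertex v the set of bags containing v is connected in the bag tree. The decomposition is therefore valid. The largest bag has 3 vertices, so the width is 2.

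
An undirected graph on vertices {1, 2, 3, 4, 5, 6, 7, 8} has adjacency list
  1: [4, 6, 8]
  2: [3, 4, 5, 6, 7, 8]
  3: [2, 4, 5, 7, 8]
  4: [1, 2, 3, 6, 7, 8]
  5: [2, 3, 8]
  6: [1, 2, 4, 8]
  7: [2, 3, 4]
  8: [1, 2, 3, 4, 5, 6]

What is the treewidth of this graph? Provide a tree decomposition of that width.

Every bag has size at most 4, so the width is 4 − 1 = 3 and tw(G) ≤ 3. For the lower bound, the 4 vertices {1, 4, 6, 8} are pairwise adjacent, and any tree decomposition puts a clique entirely inside one bag — forcing width ≥ 3. Hence tw(G) = 3 exactly.

Treewidth 3.
One such decomposition:
Bags: B1 = {2, 4, 6, 8}  B2 = {2, 3, 4, 8}  B3 = {2, 3, 5, 8}  B4 = {1, 4, 6, 8}  B5 = {2, 3, 4, 7}
Tree: B1–B2, B2–B3, B1–B4, B2–B5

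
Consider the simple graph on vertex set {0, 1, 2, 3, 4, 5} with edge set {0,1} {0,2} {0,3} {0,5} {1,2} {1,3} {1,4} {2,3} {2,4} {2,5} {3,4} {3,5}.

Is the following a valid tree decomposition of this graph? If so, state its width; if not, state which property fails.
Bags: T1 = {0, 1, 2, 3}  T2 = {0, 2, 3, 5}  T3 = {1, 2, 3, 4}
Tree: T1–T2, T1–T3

Yes; width 3.

Every vertex of G appears in some bag (union = {0, 1, 2, 3, 4, 5}); every edge is covered by a bag; and for each vertex v the set of bags containing v is connected in the bag tree. The decomposition is therefore valid. The largest bag has 4 vertices, so the width is 3.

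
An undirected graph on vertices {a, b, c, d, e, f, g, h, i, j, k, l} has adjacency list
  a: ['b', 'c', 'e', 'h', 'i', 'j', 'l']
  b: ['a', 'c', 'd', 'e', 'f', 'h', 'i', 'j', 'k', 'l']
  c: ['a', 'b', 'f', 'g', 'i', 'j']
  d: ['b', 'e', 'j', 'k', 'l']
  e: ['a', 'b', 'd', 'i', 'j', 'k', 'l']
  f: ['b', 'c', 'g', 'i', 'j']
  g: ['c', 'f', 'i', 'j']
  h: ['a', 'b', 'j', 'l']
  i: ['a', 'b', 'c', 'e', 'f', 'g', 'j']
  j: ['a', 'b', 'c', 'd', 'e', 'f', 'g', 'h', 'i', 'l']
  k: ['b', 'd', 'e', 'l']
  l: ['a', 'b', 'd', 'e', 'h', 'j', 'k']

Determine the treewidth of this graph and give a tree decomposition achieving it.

Every bag has size at most 5, so the width is 5 − 1 = 4 and tw(G) ≤ 4. Conversely, {c, f, g, i, j} is a clique of size 5, and the vertices of any clique must share a bag in every tree decomposition; so some bag has ≥ 5 vertices and tw(G) ≥ 4. Combining the bounds, tw(G) = 4.

Treewidth 4.
One optimal decomposition is:
Bags: B1 = {b, c, f, i, j}  B2 = {a, b, c, i, j}  B3 = {c, f, g, i, j}  B4 = {a, b, e, i, j}  B5 = {a, b, e, j, l}  B6 = {b, d, e, j, l}  B7 = {b, d, e, k, l}  B8 = {a, b, h, j, l}
Tree: B1–B2, B1–B3, B2–B4, B4–B5, B5–B6, B6–B7, B5–B8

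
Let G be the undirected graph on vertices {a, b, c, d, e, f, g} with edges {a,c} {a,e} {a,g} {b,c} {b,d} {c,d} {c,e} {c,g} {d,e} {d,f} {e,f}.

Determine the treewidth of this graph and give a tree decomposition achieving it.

Treewidth 2.
Bags: B1 = {a, c, e}  B2 = {c, d, e}  B3 = {a, c, g}  B4 = {d, e, f}  B5 = {b, c, d}
Tree: B1–B2, B1–B3, B2–B4, B2–B5

The largest bag has 3 vertices, giving width 2; this decomposition certifies tw(G) ≤ 2. For the lower bound, the 3 vertices {c, d, e} are pairwise adjacent, and any tree decomposition puts a clique entirely inside one bag — forcing width ≥ 2. Combining the bounds, tw(G) = 2.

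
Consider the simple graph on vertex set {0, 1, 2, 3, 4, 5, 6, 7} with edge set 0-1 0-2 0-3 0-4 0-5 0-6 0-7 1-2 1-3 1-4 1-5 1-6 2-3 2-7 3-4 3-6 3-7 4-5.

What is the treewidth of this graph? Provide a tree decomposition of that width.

The largest bag has 4 vertices, giving width 3; this decomposition certifies tw(G) ≤ 3. On the other hand G contains the 4-clique {0, 1, 2, 3}. A clique must lie in a single bag of any decomposition, so no decomposition can have width below 3. Therefore the treewidth is 3.

Treewidth 3.
One such decomposition:
Bags: B1 = {0, 1, 3, 4}  B2 = {0, 1, 2, 3}  B3 = {0, 2, 3, 7}  B4 = {0, 1, 3, 6}  B5 = {0, 1, 4, 5}
Tree: B1–B2, B2–B3, B1–B4, B1–B5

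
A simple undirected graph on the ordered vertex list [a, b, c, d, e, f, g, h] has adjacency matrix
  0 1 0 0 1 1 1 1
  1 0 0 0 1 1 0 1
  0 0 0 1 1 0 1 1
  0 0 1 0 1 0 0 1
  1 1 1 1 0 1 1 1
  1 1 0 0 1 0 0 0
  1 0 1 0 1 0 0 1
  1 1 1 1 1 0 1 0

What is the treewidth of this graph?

A width-3 tree decomposition is:
Bags: B1 = {a, e, g, h}  B2 = {a, b, e, h}  B3 = {c, e, g, h}  B4 = {c, d, e, h}  B5 = {a, b, e, f}
Tree: B1–B2, B1–B3, B3–B4, B2–B5
Each bag holds 4 vertices, so the decomposition has width 3, which upper-bounds the treewidth. Conversely, {c, d, e, h} is a clique of size 4, and the vertices of any clique must share a bag in every tree decomposition; so some bag has ≥ 4 vertices and tw(G) ≥ 3. Hence tw(G) = 3 exactly.

3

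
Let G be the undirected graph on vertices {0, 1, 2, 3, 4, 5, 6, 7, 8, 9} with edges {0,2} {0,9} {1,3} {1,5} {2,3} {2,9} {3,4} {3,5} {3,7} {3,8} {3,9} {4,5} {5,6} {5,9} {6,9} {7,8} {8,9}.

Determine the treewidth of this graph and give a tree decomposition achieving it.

Every bag has size at most 3, so the width is 3 − 1 = 2 and tw(G) ≤ 2. For the lower bound, the 3 vertices {0, 2, 9} are pairwise adjacent, and any tree decomposition puts a clique entirely inside one bag — forcing width ≥ 2. Hence tw(G) = 2 exactly.

Treewidth 2.
Bags: B1 = {3, 8, 9}  B2 = {2, 3, 9}  B3 = {3, 5, 9}  B4 = {3, 7, 8}  B5 = {3, 4, 5}  B6 = {1, 3, 5}  B7 = {0, 2, 9}  B8 = {5, 6, 9}
Tree: B1–B2, B1–B3, B1–B4, B3–B5, B5–B6, B2–B7, B3–B8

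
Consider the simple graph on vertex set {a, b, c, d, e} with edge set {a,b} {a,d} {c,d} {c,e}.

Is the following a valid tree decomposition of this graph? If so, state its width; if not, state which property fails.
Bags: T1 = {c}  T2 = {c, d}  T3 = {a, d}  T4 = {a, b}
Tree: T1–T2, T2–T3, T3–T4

A tree decomposition must satisfy three properties: every vertex lies in some bag; for every edge, both endpoints lie together in some bag; and for every vertex, the bags containing it form a connected subtree. Here vertex e appears in no bag, so the decomposition is invalid.

No — vertex e appears in no bag.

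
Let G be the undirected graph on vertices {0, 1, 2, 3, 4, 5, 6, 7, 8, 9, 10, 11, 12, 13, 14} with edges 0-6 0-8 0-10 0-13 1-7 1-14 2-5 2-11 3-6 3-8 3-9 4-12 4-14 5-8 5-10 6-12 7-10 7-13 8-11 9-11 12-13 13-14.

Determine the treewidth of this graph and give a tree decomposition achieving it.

Every bag has size at most 4, so the width is 4 − 1 = 3 and tw(G) ≤ 3. For the lower bound: the 4 vertex sets {1,4,14}, {12}, {13}, {0,6,7,10} are disjoint, each induces a connected subgraph, and every pair is joined by at least one edge of G. Contracting each set to a single vertex therefore yields K_{4} as a minor, and since treewidth is minor-monotone, tw(G) ≥ tw(K_{4}) = 3. Hence tw(G) = 3 exactly.

Treewidth 3.
Bags: B1 = {1, 4, 12, 14}  B2 = {1, 12, 13, 14}  B3 = {1, 7, 12, 13}  B4 = {6, 7, 12, 13}  B5 = {0, 6, 7, 13}  B6 = {0, 6, 7, 10}  B7 = {0, 3, 6, 10}  B8 = {0, 3, 8, 10}  B9 = {3, 5, 8, 10}  B10 = {3, 5, 8, 9}  B11 = {5, 8, 9, 11}  B12 = {2, 5, 9, 11}
Tree: B1–B2, B2–B3, B3–B4, B4–B5, B5–B6, B6–B7, B7–B8, B8–B9, B9–B10, B10–B11, B11–B12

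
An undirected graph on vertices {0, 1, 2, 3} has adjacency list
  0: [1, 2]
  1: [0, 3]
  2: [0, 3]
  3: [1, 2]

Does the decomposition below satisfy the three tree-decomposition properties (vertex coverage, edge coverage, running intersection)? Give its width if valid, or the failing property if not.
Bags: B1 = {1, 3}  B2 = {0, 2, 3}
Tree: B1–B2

No — edge (0,1) lies in no bag.

A tree decomposition must satisfy three properties: every vertex lies in some bag; for every edge, both endpoints lie together in some bag; and for every vertex, the bags containing it form a connected subtree. Here edge (0,1) lies in no bag, so the decomposition is invalid.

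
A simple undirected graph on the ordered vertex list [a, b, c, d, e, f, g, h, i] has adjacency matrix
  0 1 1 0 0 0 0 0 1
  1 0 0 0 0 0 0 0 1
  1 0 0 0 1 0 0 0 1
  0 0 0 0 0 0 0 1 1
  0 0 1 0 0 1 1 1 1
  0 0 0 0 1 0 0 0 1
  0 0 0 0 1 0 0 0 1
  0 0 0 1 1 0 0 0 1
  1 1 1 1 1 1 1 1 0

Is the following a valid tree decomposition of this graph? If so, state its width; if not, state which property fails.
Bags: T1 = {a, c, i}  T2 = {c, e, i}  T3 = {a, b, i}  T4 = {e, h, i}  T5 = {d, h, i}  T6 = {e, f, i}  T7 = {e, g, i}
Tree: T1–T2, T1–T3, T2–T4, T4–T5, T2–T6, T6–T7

Vertex coverage: the bags together contain {a, b, c, d, e, f, g, h, i}, the full vertex set. Edge coverage: each edge of G has both endpoints in at least one bag. Running intersection: for every vertex, the bags containing it form a connected subtree. All three properties hold, so this is a valid tree decomposition of width max|bag| − 1 = 2, and hence tw(G) ≤ 2.

Yes; width 2.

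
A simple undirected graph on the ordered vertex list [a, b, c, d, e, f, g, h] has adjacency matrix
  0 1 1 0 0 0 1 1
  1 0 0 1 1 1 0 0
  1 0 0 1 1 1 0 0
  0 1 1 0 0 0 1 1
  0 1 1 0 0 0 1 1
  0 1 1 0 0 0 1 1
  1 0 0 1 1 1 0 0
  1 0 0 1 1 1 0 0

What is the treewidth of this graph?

A width-4 tree decomposition is:
Bags: B1 = {a, d, e, f, g}  B2 = {a, c, d, e, f}  B3 = {a, b, d, e, f}  B4 = {a, d, e, f, h}
Tree: B1–B2, B2–B3, B3–B4
Each bag holds 5 vertices, so the decomposition has width 4, which upper-bounds the treewidth. For the lower bound: the 5 vertex sets {e,g}, {c,d}, {a,b}, {f}, {h} are disjoint, each induces a connected subgraph, and every pair is joined by at least one edge of G. Contracting each set to a single vertex therefore yields K_{5} as a minor, and since treewidth is minor-monotone, tw(G) ≥ tw(K_{5}) = 4. Hence tw(G) = 4 exactly.

4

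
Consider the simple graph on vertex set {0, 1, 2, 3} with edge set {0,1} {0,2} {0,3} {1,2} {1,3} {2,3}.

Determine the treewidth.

3

A width-3 tree decomposition is:
Bags: B1 = {0, 1, 2, 3}
Tree: (single bag)
With just one bag of size 4, the width is 4 − 1 = 3, so tw(G) ≤ 3. For the lower bound, the 4 vertices {0, 1, 2, 3} are pairwise adjacent, and any tree decomposition puts a clique entirely inside one bag — forcing width ≥ 3. Hence tw(G) = 3 exactly.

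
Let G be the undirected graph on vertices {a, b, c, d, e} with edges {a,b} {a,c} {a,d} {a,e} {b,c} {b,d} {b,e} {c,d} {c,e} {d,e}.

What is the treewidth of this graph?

4

A width-4 tree decomposition is:
Bags: B1 = {a, b, c, d, e}
Tree: (single bag)
With just one bag of size 5, the width is 5 − 1 = 4, so tw(G) ≤ 4. For the lower bound, the 5 vertices {a, b, c, d, e} are pairwise adjacent, and any tree decomposition puts a clique entirely inside one bag — forcing width ≥ 4. Hence tw(G) = 4 exactly.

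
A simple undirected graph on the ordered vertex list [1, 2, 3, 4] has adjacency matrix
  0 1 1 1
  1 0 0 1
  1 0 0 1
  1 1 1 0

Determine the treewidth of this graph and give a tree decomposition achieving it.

Treewidth 2.
One optimal decomposition is:
Bags: B1 = {1, 2, 4}  B2 = {1, 3, 4}
Tree: B1–B2

Every bag has size at most 3, so the width is 3 − 1 = 2 and tw(G) ≤ 2. On the other hand G contains the 3-clique {1, 2, 4}. A clique must lie in a single bag of any decomposition, so no decomposition can have width below 2. Hence tw(G) = 2 exactly.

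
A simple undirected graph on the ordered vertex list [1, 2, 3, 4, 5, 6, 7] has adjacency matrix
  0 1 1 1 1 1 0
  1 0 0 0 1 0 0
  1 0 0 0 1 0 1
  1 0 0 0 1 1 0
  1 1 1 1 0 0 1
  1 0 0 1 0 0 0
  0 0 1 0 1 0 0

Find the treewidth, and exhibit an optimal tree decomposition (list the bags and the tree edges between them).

The largest bag has 3 vertices, giving width 2; this decomposition certifies tw(G) ≤ 2. Conversely, {1, 2, 5} is a clique of size 3, and the vertices of any clique must share a bag in every tree decomposition; so some bag has ≥ 3 vertices and tw(G) ≥ 2. The upper and lower bounds meet at 2, so that is the treewidth.

Treewidth 2.
One such decomposition:
Bags: B1 = {1, 4, 6}  B2 = {1, 4, 5}  B3 = {1, 2, 5}  B4 = {1, 3, 5}  B5 = {3, 5, 7}
Tree: B1–B2, B2–B3, B3–B4, B4–B5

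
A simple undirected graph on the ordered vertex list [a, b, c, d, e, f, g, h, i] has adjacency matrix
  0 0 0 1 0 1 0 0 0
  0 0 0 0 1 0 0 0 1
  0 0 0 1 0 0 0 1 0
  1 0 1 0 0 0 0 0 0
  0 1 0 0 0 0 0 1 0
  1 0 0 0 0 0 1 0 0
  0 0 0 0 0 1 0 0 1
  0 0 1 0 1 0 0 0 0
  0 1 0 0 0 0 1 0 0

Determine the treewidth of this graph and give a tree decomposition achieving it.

Each bag holds 3 vertices, so the decomposition has width 2, which upper-bounds the treewidth. For the lower bound, G contains the cycle c–d–a–f–g–i–b–e–h–c, so G is not a forest; only forests have treewidth ≤ 1, hence tw(G) ≥ 2. Combining the bounds, tw(G) = 2.

Treewidth 2.
Bags: B1 = {a, c, d}  B2 = {a, c, f}  B3 = {c, f, g}  B4 = {c, g, i}  B5 = {b, c, i}  B6 = {b, c, e}  B7 = {c, e, h}
Tree: B1–B2, B2–B3, B3–B4, B4–B5, B5–B6, B6–B7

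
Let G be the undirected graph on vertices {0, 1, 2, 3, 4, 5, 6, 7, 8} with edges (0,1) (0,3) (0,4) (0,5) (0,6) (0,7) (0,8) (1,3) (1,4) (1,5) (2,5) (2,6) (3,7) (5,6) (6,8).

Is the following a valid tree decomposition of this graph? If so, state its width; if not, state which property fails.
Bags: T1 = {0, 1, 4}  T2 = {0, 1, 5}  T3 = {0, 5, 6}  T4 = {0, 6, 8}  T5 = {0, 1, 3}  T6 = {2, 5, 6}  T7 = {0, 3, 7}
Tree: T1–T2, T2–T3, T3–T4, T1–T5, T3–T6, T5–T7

Every vertex of G appears in some bag (union = {0, 1, 2, 3, 4, 5, 6, 7, 8}); every edge is covered by a bag; and for each vertex v the set of bags containing v is connected in the bag tree. The decomposition is therefore valid. The largest bag has 3 vertices, so the width is 2.

Yes; width 2.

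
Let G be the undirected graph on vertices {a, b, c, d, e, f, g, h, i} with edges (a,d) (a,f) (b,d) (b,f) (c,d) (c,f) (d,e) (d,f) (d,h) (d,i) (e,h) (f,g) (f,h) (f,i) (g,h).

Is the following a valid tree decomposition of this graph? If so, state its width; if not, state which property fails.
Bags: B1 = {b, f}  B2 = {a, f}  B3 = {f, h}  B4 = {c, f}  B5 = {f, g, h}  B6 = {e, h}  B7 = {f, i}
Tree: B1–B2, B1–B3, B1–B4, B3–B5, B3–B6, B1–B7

A tree decomposition must satisfy three properties: every vertex lies in some bag; for every edge, both endpoints lie together in some bag; and for every vertex, the bags containing it form a connected subtree. Here vertex d appears in no bag, so the decomposition is invalid.

No — vertex d appears in no bag.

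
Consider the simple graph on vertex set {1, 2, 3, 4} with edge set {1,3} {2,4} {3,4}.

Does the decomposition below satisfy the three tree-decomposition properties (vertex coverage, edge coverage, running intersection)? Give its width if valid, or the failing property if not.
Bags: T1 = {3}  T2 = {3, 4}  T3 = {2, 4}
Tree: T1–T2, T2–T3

No — vertex 1 appears in no bag.

A tree decomposition must satisfy three properties: every vertex lies in some bag; for every edge, both endpoints lie together in some bag; and for every vertex, the bags containing it form a connected subtree. Here vertex 1 appears in no bag, so the decomposition is invalid.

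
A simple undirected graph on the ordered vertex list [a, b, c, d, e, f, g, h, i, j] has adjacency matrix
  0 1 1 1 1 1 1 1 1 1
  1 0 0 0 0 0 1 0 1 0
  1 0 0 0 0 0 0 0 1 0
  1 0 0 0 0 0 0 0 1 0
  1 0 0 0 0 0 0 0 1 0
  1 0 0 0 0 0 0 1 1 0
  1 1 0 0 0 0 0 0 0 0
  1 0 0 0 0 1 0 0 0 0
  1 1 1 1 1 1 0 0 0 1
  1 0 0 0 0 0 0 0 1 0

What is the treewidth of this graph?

2

A width-2 tree decomposition is:
Bags: B1 = {a, f, i}  B2 = {a, e, i}  B3 = {a, i, j}  B4 = {a, b, i}  B5 = {a, d, i}  B6 = {a, f, h}  B7 = {a, b, g}  B8 = {a, c, i}
Tree: B1–B2, B2–B3, B3–B4, B3–B5, B1–B6, B4–B7, B3–B8
The largest bag has 3 vertices, giving width 2; this decomposition certifies tw(G) ≤ 2. On the other hand G contains the 3-clique {a, b, g}. A clique must lie in a single bag of any decomposition, so no decomposition can have width below 2. The upper and lower bounds meet at 2, so that is the treewidth.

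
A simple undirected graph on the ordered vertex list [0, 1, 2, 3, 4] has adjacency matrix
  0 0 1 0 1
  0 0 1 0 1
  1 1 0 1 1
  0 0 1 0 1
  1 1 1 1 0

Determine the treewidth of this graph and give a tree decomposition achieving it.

Treewidth 2.
Bags: B1 = {0, 2, 4}  B2 = {2, 3, 4}  B3 = {1, 2, 4}
Tree: B1–B2, B2–B3

Every bag has size at most 3, so the width is 3 − 1 = 2 and tw(G) ≤ 2. For the lower bound, the 3 vertices {0, 2, 4} are pairwise adjacent, and any tree decomposition puts a clique entirely inside one bag — forcing width ≥ 2. The upper and lower bounds meet at 2, so that is the treewidth.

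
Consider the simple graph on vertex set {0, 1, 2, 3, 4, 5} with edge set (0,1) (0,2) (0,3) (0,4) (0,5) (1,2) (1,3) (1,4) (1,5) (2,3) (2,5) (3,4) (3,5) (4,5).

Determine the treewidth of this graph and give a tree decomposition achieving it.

Every bag has size at most 5, so the width is 5 − 1 = 4 and tw(G) ≤ 4. For the lower bound, the 5 vertices {0, 1, 2, 3, 5} are pairwise adjacent, and any tree decomposition puts a clique entirely inside one bag — forcing width ≥ 4. Therefore the treewidth is 4.

Treewidth 4.
One such decomposition:
Bags: B1 = {0, 1, 3, 4, 5}  B2 = {0, 1, 2, 3, 5}
Tree: B1–B2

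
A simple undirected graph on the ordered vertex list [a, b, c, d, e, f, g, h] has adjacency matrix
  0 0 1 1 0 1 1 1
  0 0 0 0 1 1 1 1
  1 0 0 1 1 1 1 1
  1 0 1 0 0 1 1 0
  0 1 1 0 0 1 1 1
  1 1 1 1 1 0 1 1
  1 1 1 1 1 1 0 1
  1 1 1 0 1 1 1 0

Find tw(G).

A width-4 tree decomposition is:
Bags: B1 = {a, c, d, f, g}  B2 = {a, c, f, g, h}  B3 = {c, e, f, g, h}  B4 = {b, e, f, g, h}
Tree: B1–B2, B2–B3, B3–B4
The largest bag has 5 vertices, giving width 4; this decomposition certifies tw(G) ≤ 4. Conversely, {a, c, d, f, g} is a clique of size 5, and the vertices of any clique must share a bag in every tree decomposition; so some bag has ≥ 5 vertices and tw(G) ≥ 4. Combining the bounds, tw(G) = 4.

4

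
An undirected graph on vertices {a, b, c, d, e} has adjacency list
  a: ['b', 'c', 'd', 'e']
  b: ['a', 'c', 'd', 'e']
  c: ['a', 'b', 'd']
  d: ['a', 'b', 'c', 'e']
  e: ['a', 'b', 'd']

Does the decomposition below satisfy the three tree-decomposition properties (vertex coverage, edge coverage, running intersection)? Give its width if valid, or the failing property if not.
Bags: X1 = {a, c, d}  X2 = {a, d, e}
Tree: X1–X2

No — vertex b appears in no bag.

A tree decomposition must satisfy three properties: every vertex lies in some bag; for every edge, both endpoints lie together in some bag; and for every vertex, the bags containing it form a connected subtree. Here vertex b appears in no bag, so the decomposition is invalid.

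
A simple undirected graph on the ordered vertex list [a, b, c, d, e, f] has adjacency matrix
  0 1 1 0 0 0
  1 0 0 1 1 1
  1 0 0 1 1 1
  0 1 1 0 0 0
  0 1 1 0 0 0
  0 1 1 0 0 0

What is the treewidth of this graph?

A width-2 tree decomposition is:
Bags: B1 = {b, c, e}  B2 = {a, b, c}  B3 = {b, c, d}  B4 = {b, c, f}
Tree: B1–B2, B2–B3, B3–B4
Every bag has size at most 3, so the width is 3 − 1 = 2 and tw(G) ≤ 2. For the lower bound, G contains the cycle b–e–c–a–b, so G is not a forest; only forests have treewidth ≤ 1, hence tw(G) ≥ 2. Therefore the treewidth is 2.

2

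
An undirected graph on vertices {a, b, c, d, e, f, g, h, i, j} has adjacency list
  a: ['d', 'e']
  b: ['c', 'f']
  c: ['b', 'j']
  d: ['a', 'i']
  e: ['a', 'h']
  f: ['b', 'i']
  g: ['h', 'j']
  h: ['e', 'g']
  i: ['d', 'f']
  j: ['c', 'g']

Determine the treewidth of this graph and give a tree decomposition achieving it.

Every bag has size at most 3, so the width is 3 − 1 = 2 and tw(G) ≤ 2. The edges g–h–e–a–d–i–f–b–c–j–g form a cycle, so G is not a tree and its treewidth is at least 2. Therefore the treewidth is 2.

Treewidth 2.
One optimal decomposition is:
Bags: B1 = {e, g, h}  B2 = {a, e, g}  B3 = {a, d, g}  B4 = {d, g, i}  B5 = {f, g, i}  B6 = {b, f, g}  B7 = {b, c, g}  B8 = {c, g, j}
Tree: B1–B2, B2–B3, B3–B4, B4–B5, B5–B6, B6–B7, B7–B8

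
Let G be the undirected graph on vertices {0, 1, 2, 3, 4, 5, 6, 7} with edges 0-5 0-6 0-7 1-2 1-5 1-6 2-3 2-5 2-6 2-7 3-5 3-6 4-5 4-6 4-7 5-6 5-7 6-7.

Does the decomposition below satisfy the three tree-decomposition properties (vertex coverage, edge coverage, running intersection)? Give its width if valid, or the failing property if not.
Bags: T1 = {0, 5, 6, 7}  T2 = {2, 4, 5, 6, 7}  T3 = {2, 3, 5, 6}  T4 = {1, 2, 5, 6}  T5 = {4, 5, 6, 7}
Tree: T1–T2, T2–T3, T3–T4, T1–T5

A tree decomposition must satisfy three properties: every vertex lies in some bag; for every edge, both endpoints lie together in some bag; and for every vertex, the bags containing it form a connected subtree. Here bags containing vertex 4 are not connected in the tree, so the decomposition is invalid.

No — bags containing vertex 4 are not connected in the tree.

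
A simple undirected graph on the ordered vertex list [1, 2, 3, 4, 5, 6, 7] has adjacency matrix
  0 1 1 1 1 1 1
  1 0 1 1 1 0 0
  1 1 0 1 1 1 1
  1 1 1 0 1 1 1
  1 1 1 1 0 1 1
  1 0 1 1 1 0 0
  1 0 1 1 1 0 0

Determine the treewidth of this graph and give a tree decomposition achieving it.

Treewidth 4.
Bags: B1 = {1, 3, 4, 5, 7}  B2 = {1, 3, 4, 5, 6}  B3 = {1, 2, 3, 4, 5}
Tree: B1–B2, B1–B3

Every bag has size at most 5, so the width is 5 − 1 = 4 and tw(G) ≤ 4. On the other hand G contains the 5-clique {1, 2, 3, 4, 5}. A clique must lie in a single bag of any decomposition, so no decomposition can have width below 4. Therefore the treewidth is 4.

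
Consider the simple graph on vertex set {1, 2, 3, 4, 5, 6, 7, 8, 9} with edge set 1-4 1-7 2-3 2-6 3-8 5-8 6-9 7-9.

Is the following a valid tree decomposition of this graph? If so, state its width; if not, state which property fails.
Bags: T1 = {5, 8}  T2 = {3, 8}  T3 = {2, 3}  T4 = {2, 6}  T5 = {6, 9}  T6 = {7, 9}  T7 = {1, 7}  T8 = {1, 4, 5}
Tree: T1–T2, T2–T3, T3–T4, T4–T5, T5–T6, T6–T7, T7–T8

A tree decomposition must satisfy three properties: every vertex lies in some bag; for every edge, both endpoints lie together in some bag; and for every vertex, the bags containing it form a connected subtree. Here bags containing vertex 5 are not connected in the tree, so the decomposition is invalid.

No — bags containing vertex 5 are not connected in the tree.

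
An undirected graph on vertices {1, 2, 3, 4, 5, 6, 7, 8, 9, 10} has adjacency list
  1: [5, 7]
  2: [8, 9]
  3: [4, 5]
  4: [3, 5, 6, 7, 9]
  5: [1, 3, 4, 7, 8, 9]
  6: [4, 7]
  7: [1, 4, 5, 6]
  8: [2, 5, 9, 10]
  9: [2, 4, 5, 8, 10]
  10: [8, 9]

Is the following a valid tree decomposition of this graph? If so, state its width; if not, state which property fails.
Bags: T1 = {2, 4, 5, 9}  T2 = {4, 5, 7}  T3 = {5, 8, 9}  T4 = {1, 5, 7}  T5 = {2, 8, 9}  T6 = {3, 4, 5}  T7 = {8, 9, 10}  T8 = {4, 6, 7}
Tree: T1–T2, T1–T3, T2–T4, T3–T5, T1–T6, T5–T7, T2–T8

A tree decomposition must satisfy three properties: every vertex lies in some bag; for every edge, both endpoints lie together in some bag; and for every vertex, the bags containing it form a connected subtree. Here bags containing vertex 2 are not connected in the tree, so the decomposition is invalid.

No — bags containing vertex 2 are not connected in the tree.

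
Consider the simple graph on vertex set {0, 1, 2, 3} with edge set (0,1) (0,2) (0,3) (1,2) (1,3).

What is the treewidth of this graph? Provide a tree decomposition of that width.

Treewidth 2.
One such decomposition:
Bags: B1 = {0, 1, 2}  B2 = {0, 1, 3}
Tree: B1–B2

Each bag holds 3 vertices, so the decomposition has width 2, which upper-bounds the treewidth. On the other hand G contains the 3-clique {0, 1, 2}. A clique must lie in a single bag of any decomposition, so no decomposition can have width below 2. Combining the bounds, tw(G) = 2.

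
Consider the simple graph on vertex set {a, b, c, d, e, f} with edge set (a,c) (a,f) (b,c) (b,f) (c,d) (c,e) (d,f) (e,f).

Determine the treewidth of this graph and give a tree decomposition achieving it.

Treewidth 2.
One optimal decomposition is:
Bags: B1 = {b, c, f}  B2 = {c, d, f}  B3 = {c, e, f}  B4 = {a, c, f}
Tree: B1–B2, B2–B3, B3–B4

Each bag holds 3 vertices, so the decomposition has width 2, which upper-bounds the treewidth. Since b–f–d–c–b is a cycle in G, G is not acyclic. Forests are exactly the graphs of treewidth ≤ 1, so tw(G) ≥ 2. Hence tw(G) = 2 exactly.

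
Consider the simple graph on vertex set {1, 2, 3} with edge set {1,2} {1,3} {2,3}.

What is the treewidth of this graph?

2

A width-2 tree decomposition is:
Bags: B1 = {1, 2, 3}
Tree: (single bag)
With just one bag of size 3, the width is 3 − 1 = 2, so tw(G) ≤ 2. Conversely, {1, 2, 3} is a clique of size 3, and the vertices of any clique must share a bag in every tree decomposition; so some bag has ≥ 3 vertices and tw(G) ≥ 2. The upper and lower bounds meet at 2, so that is the treewidth.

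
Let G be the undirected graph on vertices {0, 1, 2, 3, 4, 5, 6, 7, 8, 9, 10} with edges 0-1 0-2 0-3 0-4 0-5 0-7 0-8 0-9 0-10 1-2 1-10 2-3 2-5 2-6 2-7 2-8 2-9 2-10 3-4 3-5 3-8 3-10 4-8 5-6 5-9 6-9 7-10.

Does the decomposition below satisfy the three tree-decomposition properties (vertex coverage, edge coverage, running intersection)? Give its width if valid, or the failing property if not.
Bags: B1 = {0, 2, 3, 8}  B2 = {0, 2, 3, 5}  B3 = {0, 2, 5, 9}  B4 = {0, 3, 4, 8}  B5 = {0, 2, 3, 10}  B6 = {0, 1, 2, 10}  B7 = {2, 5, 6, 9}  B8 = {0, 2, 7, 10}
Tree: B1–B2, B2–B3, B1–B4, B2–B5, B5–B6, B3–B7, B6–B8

Checking the three conditions: (i) the bags cover all of {0, 1, 2, 3, 4, 5, 6, 7, 8, 9, 10}; (ii) for each edge, some bag contains both endpoints; (iii) the bags containing any fixed vertex form a subtree. All hold, so the decomposition is valid with width 4 − 1 = 3.

Yes; width 3.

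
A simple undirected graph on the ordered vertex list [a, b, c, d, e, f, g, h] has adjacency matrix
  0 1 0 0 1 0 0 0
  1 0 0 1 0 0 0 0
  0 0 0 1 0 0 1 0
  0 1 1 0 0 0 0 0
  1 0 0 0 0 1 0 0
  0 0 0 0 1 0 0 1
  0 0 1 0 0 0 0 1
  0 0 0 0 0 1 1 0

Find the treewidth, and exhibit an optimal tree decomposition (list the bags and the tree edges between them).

Treewidth 2.
One such decomposition:
Bags: B1 = {a, b, e}  B2 = {b, d, e}  B3 = {c, d, e}  B4 = {c, e, g}  B5 = {e, g, h}  B6 = {e, f, h}
Tree: B1–B2, B2–B3, B3–B4, B4–B5, B5–B6

The largest bag has 3 vertices, giving width 2; this decomposition certifies tw(G) ≤ 2. The edges e–a–b–d–c–g–h–f–e form a cycle, so G is not a tree and its treewidth is at least 2. Hence tw(G) = 2 exactly.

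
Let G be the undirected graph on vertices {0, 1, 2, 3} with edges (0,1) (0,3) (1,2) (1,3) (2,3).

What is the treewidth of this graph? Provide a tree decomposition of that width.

The largest bag has 3 vertices, giving width 2; this decomposition certifies tw(G) ≤ 2. For the lower bound, the 3 vertices {0, 1, 3} are pairwise adjacent, and any tree decomposition puts a clique entirely inside one bag — forcing width ≥ 2. Hence tw(G) = 2 exactly.

Treewidth 2.
One optimal decomposition is:
Bags: B1 = {1, 2, 3}  B2 = {0, 1, 3}
Tree: B1–B2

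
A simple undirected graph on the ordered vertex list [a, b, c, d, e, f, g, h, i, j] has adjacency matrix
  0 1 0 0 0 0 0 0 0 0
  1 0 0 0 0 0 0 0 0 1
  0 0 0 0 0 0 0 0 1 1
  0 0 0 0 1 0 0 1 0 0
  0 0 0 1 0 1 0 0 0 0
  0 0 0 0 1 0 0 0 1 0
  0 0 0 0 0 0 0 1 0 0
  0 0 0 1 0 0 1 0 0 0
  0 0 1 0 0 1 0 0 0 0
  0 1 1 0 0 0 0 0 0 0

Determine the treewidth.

1

A width-1 tree decomposition is:
Bags: B1 = {g, h}  B2 = {d, h}  B3 = {d, e}  B4 = {e, f}  B5 = {f, i}  B6 = {c, i}  B7 = {c, j}  B8 = {b, j}  B9 = {a, b}
Tree: B1–B2, B2–B3, B3–B4, B4–B5, B5–B6, B6–B7, B7–B8, B8–B9
Every bag has size at most 2, so the width is 2 − 1 = 1 and tw(G) ≤ 1. Since G has at least one edge (e.g. g–h), it is not an edgeless graph, so tw(G) ≥ 1. Therefore the treewidth is 1.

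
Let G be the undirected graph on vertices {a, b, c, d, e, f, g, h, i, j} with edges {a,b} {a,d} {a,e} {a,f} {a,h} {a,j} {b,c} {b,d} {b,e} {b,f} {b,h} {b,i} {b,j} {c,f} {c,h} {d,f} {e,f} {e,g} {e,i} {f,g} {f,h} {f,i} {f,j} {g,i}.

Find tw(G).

A width-3 tree decomposition is:
Bags: B1 = {a, b, f, h}  B2 = {a, b, f, j}  B3 = {b, c, f, h}  B4 = {a, b, e, f}  B5 = {b, e, f, i}  B6 = {e, f, g, i}  B7 = {a, b, d, f}
Tree: B1–B2, B1–B3, B1–B4, B4–B5, B5–B6, B1–B7
Each bag holds 4 vertices, so the decomposition has width 3, which upper-bounds the treewidth. Conversely, {e, f, g, i} is a clique of size 4, and the vertices of any clique must share a bag in every tree decomposition; so some bag has ≥ 4 vertices and tw(G) ≥ 3. Combining the bounds, tw(G) = 3.

3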